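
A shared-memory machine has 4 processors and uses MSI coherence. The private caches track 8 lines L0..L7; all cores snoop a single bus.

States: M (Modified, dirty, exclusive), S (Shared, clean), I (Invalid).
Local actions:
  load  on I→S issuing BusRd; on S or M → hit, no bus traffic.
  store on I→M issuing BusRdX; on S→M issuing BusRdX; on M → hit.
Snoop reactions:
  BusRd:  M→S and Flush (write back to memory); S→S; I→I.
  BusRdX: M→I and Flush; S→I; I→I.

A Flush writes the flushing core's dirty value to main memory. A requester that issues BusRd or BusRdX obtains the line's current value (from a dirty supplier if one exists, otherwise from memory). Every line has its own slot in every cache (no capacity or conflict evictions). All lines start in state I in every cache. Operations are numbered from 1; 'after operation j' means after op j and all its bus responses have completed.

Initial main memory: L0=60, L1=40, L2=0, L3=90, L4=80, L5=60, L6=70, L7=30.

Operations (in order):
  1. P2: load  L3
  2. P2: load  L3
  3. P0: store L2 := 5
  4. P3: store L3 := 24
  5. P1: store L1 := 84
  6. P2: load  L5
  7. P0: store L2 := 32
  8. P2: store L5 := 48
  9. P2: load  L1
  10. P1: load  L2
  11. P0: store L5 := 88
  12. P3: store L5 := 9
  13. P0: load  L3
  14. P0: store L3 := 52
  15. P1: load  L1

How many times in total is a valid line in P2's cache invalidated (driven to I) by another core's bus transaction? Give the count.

step 1: P2: load  L3  ⟶  IISI  (L3)  txn=BusRd  M[L3]=90
step 2: P2: load  L3  ⟶  IISI  (L3)  txn=∅  M[L3]=90
step 3: P0: store L2 := 5  ⟶  MIII  (L2)  txn=BusRdX  M[L2]=0
step 4: P3: store L3 := 24  ⟶  IIIM  (L3)  txn=BusRdX  M[L3]=90
step 5: P1: store L1 := 84  ⟶  IMII  (L1)  txn=BusRdX  M[L1]=40
step 6: P2: load  L5  ⟶  IISI  (L5)  txn=BusRd  M[L5]=60
step 7: P0: store L2 := 32  ⟶  MIII  (L2)  txn=∅  M[L2]=0
step 8: P2: store L5 := 48  ⟶  IIMI  (L5)  txn=BusRdX  M[L5]=60
step 9: P2: load  L1  ⟶  ISSI  (L1)  txn=BusRd+Flush  M[L1]=84
step 10: P1: load  L2  ⟶  SSII  (L2)  txn=BusRd+Flush  M[L2]=32
step 11: P0: store L5 := 88  ⟶  MIII  (L5)  txn=BusRdX+Flush  M[L5]=48
step 12: P3: store L5 := 9  ⟶  IIIM  (L5)  txn=BusRdX+Flush  M[L5]=88
step 13: P0: load  L3  ⟶  SIIS  (L3)  txn=BusRd+Flush  M[L3]=24
step 14: P0: store L3 := 52  ⟶  MIII  (L3)  txn=BusRdX  M[L3]=24
step 15: P1: load  L1  ⟶  ISSI  (L1)  txn=∅  M[L1]=84

invalidations = 2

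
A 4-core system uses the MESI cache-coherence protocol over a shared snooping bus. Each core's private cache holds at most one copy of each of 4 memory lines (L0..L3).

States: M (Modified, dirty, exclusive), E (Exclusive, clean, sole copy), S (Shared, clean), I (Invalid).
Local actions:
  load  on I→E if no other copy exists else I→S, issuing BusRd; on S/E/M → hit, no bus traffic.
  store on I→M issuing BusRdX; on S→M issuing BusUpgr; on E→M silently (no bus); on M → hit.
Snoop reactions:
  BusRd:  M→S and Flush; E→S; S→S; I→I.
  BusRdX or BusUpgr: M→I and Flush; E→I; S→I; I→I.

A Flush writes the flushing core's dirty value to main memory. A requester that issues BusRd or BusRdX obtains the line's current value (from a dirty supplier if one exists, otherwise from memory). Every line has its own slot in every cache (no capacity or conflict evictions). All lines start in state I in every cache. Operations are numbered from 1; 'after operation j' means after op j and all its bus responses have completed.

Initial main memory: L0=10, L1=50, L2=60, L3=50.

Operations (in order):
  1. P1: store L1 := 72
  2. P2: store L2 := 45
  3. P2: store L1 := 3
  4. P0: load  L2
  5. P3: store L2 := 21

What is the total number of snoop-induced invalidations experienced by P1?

1. P1: store L1 := 72  bus=[BusRdX]  L1: P0=I P1=M P2=I P3=I  mem[L1]=50
2. P2: store L2 := 45  bus=[BusRdX]  L2: P0=I P1=I P2=M P3=I  mem[L2]=60
3. P2: store L1 := 3  bus=[BusRdX,Flush]  L1: P0=I P1=I P2=M P3=I  mem[L1]=72
4. P0: load  L2  bus=[BusRd,Flush]  L2: P0=S P1=I P2=S P3=I  mem[L2]=45
5. P3: store L2 := 21  bus=[BusRdX]  L2: P0=I P1=I P2=I P3=M  mem[L2]=45

invalidations = 1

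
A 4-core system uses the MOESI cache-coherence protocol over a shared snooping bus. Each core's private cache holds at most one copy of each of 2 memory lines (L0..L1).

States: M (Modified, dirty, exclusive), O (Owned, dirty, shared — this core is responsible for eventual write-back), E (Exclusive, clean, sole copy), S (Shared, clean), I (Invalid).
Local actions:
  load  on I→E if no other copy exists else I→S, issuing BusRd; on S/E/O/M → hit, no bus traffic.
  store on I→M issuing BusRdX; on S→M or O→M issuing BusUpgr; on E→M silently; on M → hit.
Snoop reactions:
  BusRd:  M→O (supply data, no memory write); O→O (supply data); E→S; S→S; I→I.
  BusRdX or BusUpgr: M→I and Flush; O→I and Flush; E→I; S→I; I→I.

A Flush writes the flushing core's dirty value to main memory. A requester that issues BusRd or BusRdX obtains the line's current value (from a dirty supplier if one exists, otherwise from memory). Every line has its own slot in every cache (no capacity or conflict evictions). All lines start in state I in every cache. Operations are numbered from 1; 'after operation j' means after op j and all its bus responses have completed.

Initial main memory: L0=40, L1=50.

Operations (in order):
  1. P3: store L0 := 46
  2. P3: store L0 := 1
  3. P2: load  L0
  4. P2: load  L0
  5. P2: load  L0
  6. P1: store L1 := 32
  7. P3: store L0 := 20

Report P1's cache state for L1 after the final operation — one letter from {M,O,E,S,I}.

  op1 P3: store L0 := 46 → I/I/I/M on L0; bus BusRdX; mem=40
  op2 P3: store L0 := 1 → I/I/I/M on L0; bus (none); mem=40
  op3 P2: load  L0 → I/I/S/O on L0; bus BusRd; mem=40
  op4 P2: load  L0 → I/I/S/O on L0; bus (none); mem=40
  op5 P2: load  L0 → I/I/S/O on L0; bus (none); mem=40
  op6 P1: store L1 := 32 → I/M/I/I on L1; bus BusRdX; mem=50
  op7 P3: store L0 := 20 → I/I/I/M on L0; bus BusUpgr; mem=40

state = M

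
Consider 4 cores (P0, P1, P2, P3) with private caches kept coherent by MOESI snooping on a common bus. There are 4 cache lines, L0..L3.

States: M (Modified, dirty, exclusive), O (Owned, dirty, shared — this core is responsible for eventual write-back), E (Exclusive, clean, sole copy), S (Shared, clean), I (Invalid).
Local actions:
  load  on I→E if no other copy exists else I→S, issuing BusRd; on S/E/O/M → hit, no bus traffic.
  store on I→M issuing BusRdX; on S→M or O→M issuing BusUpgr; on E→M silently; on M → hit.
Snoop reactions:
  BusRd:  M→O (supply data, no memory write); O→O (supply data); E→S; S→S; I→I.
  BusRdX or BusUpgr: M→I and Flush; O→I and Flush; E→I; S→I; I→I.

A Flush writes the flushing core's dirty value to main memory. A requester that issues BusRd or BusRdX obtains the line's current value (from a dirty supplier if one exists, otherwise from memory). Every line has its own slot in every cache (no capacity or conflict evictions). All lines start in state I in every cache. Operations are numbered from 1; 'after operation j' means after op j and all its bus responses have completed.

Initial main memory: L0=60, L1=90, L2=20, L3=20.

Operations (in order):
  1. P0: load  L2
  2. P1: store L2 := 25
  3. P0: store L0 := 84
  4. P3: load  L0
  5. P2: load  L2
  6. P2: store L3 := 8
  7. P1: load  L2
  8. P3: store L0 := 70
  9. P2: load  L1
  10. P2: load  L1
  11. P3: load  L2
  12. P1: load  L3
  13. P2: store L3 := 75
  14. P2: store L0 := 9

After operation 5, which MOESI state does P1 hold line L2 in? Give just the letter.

  op1 P0: load  L2 → E/I/I/I on L2; bus BusRd; mem=20
  op2 P1: store L2 := 25 → I/M/I/I on L2; bus BusRdX; mem=20
  op3 P0: store L0 := 84 → M/I/I/I on L0; bus BusRdX; mem=60
  op4 P3: load  L0 → O/I/I/S on L0; bus BusRd; mem=60
  op5 P2: load  L2 → I/O/S/I on L2; bus BusRd; mem=20
  op6 P2: store L3 := 8 → I/I/M/I on L3; bus BusRdX; mem=20
  op7 P1: load  L2 → I/O/S/I on L2; bus (none); mem=20
  op8 P3: store L0 := 70 → I/I/I/M on L0; bus BusUpgr Flush; mem=84
  op9 P2: load  L1 → I/I/E/I on L1; bus BusRd; mem=90
  op10 P2: load  L1 → I/I/E/I on L1; bus (none); mem=90
  op11 P3: load  L2 → I/O/S/S on L2; bus BusRd; mem=20
  op12 P1: load  L3 → I/S/O/I on L3; bus BusRd; mem=20
  op13 P2: store L3 := 75 → I/I/M/I on L3; bus BusUpgr; mem=20
  op14 P2: store L0 := 9 → I/I/M/I on L0; bus BusRdX Flush; mem=70

state = O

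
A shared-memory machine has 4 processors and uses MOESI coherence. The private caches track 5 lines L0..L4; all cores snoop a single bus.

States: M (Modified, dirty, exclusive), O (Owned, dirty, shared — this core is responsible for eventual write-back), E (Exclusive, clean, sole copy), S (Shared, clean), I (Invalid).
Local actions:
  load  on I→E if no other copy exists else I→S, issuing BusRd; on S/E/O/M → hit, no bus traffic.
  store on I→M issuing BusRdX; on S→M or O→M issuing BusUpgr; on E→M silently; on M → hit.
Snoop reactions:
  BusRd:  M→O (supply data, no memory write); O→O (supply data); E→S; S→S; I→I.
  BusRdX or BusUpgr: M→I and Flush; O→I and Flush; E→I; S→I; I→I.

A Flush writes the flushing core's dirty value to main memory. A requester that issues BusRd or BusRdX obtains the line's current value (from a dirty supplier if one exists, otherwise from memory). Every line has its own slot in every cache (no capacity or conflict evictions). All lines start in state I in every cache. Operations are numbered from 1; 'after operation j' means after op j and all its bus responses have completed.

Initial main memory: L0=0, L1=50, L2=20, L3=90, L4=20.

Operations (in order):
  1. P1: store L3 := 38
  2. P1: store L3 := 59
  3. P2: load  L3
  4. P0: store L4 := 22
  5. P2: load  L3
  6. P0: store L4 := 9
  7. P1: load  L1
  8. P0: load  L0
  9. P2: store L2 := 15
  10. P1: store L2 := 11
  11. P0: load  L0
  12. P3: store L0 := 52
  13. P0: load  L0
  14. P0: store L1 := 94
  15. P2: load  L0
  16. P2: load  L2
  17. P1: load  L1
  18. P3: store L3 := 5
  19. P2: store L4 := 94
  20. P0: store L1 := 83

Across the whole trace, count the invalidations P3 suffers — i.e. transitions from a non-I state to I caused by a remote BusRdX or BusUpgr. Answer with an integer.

invalidations = 0

  op1 P1: store L3 := 38 → I/M/I/I on L3; bus BusRdX; mem=90
  op2 P1: store L3 := 59 → I/M/I/I on L3; bus (none); mem=90
  op3 P2: load  L3 → I/O/S/I on L3; bus BusRd; mem=90
  op4 P0: store L4 := 22 → M/I/I/I on L4; bus BusRdX; mem=20
  op5 P2: load  L3 → I/O/S/I on L3; bus (none); mem=90
  op6 P0: store L4 := 9 → M/I/I/I on L4; bus (none); mem=20
  op7 P1: load  L1 → I/E/I/I on L1; bus BusRd; mem=50
  op8 P0: load  L0 → E/I/I/I on L0; bus BusRd; mem=0
  op9 P2: store L2 := 15 → I/I/M/I on L2; bus BusRdX; mem=20
  op10 P1: store L2 := 11 → I/M/I/I on L2; bus BusRdX Flush; mem=15
  op11 P0: load  L0 → E/I/I/I on L0; bus (none); mem=0
  op12 P3: store L0 := 52 → I/I/I/M on L0; bus BusRdX; mem=0
  op13 P0: load  L0 → S/I/I/O on L0; bus BusRd; mem=0
  op14 P0: store L1 := 94 → M/I/I/I on L1; bus BusRdX; mem=50
  op15 P2: load  L0 → S/I/S/O on L0; bus BusRd; mem=0
  op16 P2: load  L2 → I/O/S/I on L2; bus BusRd; mem=15
  op17 P1: load  L1 → O/S/I/I on L1; bus BusRd; mem=50
  op18 P3: store L3 := 5 → I/I/I/M on L3; bus BusRdX Flush; mem=59
  op19 P2: store L4 := 94 → I/I/M/I on L4; bus BusRdX Flush; mem=9
  op20 P0: store L1 := 83 → M/I/I/I on L1; bus BusUpgr; mem=50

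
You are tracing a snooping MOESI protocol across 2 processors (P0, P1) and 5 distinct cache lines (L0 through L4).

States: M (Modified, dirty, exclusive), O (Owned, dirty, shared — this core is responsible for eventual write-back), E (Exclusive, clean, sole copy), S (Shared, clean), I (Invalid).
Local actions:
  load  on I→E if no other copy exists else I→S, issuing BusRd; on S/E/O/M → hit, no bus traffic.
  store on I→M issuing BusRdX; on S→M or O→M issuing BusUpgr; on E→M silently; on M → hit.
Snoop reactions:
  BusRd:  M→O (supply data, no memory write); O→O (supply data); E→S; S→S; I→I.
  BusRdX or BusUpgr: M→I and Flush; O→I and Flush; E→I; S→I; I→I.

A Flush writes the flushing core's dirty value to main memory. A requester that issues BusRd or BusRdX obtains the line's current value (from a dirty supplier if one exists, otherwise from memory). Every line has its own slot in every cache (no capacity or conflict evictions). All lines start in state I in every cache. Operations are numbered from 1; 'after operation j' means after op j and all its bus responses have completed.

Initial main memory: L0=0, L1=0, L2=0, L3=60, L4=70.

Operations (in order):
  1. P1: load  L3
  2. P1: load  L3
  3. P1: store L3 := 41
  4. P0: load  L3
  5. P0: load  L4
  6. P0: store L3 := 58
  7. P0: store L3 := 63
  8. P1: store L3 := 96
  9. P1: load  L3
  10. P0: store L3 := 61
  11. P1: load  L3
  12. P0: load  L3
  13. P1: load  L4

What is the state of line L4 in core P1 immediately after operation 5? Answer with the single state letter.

state = I

[1] P1: load  L3 | P0:I, P1:E(60) | bus: BusRd
[2] P1: load  L3 | P0:I, P1:E(60) | bus: none
[3] P1: store L3 := 41 | P0:I, P1:M(41) | bus: none
[4] P0: load  L3 | P0:S(41), P1:O(41) | bus: BusRd
[5] P0: load  L4 | P0:E(70), P1:I | bus: BusRd
[6] P0: store L3 := 58 | P0:M(58), P1:I | bus: BusUpgr,Flush
[7] P0: store L3 := 63 | P0:M(63), P1:I | bus: none
[8] P1: store L3 := 96 | P0:I, P1:M(96) | bus: BusRdX,Flush
[9] P1: load  L3 | P0:I, P1:M(96) | bus: none
[10] P0: store L3 := 61 | P0:M(61), P1:I | bus: BusRdX,Flush
[11] P1: load  L3 | P0:O(61), P1:S(61) | bus: BusRd
[12] P0: load  L3 | P0:O(61), P1:S(61) | bus: none
[13] P1: load  L4 | P0:S(70), P1:S(70) | bus: BusRd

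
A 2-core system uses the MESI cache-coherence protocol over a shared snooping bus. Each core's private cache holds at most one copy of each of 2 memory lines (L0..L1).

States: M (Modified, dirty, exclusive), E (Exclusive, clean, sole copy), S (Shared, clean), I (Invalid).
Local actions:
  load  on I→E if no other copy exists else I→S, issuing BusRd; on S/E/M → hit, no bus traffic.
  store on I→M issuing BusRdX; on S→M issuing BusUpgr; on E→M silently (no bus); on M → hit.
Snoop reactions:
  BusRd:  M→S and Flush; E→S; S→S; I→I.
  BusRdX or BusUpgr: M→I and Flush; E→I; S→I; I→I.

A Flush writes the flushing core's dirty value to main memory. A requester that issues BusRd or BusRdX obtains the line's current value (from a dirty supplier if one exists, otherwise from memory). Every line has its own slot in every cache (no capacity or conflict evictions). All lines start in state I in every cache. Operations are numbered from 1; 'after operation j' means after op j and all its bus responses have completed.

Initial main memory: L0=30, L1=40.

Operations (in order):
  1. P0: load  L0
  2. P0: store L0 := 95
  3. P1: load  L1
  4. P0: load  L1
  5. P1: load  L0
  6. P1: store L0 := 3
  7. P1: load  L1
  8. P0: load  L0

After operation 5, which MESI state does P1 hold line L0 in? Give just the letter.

state = S

1. P0: load  L0  bus=[BusRd]  L0: P0=E P1=I  mem[L0]=30
2. P0: store L0 := 95  bus=[-]  L0: P0=M P1=I  mem[L0]=30
3. P1: load  L1  bus=[BusRd]  L1: P0=I P1=E  mem[L1]=40
4. P0: load  L1  bus=[BusRd]  L1: P0=S P1=S  mem[L1]=40
5. P1: load  L0  bus=[BusRd,Flush]  L0: P0=S P1=S  mem[L0]=95
6. P1: store L0 := 3  bus=[BusUpgr]  L0: P0=I P1=M  mem[L0]=95
7. P1: load  L1  bus=[-]  L1: P0=S P1=S  mem[L1]=40
8. P0: load  L0  bus=[BusRd,Flush]  L0: P0=S P1=S  mem[L0]=3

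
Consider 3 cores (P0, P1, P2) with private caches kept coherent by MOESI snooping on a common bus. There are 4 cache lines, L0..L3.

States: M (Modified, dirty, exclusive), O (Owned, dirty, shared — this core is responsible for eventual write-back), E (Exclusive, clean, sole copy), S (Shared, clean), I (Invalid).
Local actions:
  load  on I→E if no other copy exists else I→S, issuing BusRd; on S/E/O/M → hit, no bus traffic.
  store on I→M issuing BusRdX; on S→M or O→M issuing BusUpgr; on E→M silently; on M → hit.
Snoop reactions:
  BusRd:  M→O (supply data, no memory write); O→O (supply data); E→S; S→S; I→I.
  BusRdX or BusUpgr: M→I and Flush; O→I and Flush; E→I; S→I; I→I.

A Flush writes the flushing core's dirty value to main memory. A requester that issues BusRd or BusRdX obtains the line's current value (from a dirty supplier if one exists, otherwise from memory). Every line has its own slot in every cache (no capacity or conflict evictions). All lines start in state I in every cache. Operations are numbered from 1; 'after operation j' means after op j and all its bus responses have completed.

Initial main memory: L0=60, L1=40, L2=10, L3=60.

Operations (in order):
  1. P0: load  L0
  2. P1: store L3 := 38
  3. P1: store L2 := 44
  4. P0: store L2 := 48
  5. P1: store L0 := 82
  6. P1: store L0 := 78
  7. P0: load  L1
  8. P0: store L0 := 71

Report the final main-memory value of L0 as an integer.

memory[L0] = 78

1. P0: load  L0  bus=[BusRd]  L0: P0=E P1=I P2=I  mem[L0]=60
2. P1: store L3 := 38  bus=[BusRdX]  L3: P0=I P1=M P2=I  mem[L3]=60
3. P1: store L2 := 44  bus=[BusRdX]  L2: P0=I P1=M P2=I  mem[L2]=10
4. P0: store L2 := 48  bus=[BusRdX,Flush]  L2: P0=M P1=I P2=I  mem[L2]=44
5. P1: store L0 := 82  bus=[BusRdX]  L0: P0=I P1=M P2=I  mem[L0]=60
6. P1: store L0 := 78  bus=[-]  L0: P0=I P1=M P2=I  mem[L0]=60
7. P0: load  L1  bus=[BusRd]  L1: P0=E P1=I P2=I  mem[L1]=40
8. P0: store L0 := 71  bus=[BusRdX,Flush]  L0: P0=M P1=I P2=I  mem[L0]=78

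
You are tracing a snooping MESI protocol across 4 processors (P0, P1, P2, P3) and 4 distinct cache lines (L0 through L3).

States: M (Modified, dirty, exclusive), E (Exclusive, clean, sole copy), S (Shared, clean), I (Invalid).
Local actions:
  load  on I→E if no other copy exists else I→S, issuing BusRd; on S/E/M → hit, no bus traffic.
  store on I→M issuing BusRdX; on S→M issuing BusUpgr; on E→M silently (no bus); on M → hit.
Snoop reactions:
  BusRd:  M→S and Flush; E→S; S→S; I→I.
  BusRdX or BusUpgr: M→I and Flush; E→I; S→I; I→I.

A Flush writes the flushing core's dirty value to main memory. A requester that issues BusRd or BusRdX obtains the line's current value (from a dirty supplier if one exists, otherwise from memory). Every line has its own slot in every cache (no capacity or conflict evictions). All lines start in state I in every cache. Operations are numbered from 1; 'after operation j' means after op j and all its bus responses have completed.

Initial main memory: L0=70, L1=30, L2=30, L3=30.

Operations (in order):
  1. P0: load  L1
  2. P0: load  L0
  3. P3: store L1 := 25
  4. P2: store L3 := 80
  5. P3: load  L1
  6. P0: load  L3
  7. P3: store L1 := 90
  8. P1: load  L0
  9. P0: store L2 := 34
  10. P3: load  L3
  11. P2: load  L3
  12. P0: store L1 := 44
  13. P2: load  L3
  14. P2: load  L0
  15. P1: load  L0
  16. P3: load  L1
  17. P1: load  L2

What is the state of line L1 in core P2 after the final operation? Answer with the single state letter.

state = I

[1] P0: load  L1 | P0:E(30), P1:I, P2:I, P3:I | bus: BusRd
[2] P0: load  L0 | P0:E(70), P1:I, P2:I, P3:I | bus: BusRd
[3] P3: store L1 := 25 | P0:I, P1:I, P2:I, P3:M(25) | bus: BusRdX
[4] P2: store L3 := 80 | P0:I, P1:I, P2:M(80), P3:I | bus: BusRdX
[5] P3: load  L1 | P0:I, P1:I, P2:I, P3:M(25) | bus: none
[6] P0: load  L3 | P0:S(80), P1:I, P2:S(80), P3:I | bus: BusRd,Flush
[7] P3: store L1 := 90 | P0:I, P1:I, P2:I, P3:M(90) | bus: none
[8] P1: load  L0 | P0:S(70), P1:S(70), P2:I, P3:I | bus: BusRd
[9] P0: store L2 := 34 | P0:M(34), P1:I, P2:I, P3:I | bus: BusRdX
[10] P3: load  L3 | P0:S(80), P1:I, P2:S(80), P3:S(80) | bus: BusRd
[11] P2: load  L3 | P0:S(80), P1:I, P2:S(80), P3:S(80) | bus: none
[12] P0: store L1 := 44 | P0:M(44), P1:I, P2:I, P3:I | bus: BusRdX,Flush
[13] P2: load  L3 | P0:S(80), P1:I, P2:S(80), P3:S(80) | bus: none
[14] P2: load  L0 | P0:S(70), P1:S(70), P2:S(70), P3:I | bus: BusRd
[15] P1: load  L0 | P0:S(70), P1:S(70), P2:S(70), P3:I | bus: none
[16] P3: load  L1 | P0:S(44), P1:I, P2:I, P3:S(44) | bus: BusRd,Flush
[17] P1: load  L2 | P0:S(34), P1:S(34), P2:I, P3:I | bus: BusRd,Flush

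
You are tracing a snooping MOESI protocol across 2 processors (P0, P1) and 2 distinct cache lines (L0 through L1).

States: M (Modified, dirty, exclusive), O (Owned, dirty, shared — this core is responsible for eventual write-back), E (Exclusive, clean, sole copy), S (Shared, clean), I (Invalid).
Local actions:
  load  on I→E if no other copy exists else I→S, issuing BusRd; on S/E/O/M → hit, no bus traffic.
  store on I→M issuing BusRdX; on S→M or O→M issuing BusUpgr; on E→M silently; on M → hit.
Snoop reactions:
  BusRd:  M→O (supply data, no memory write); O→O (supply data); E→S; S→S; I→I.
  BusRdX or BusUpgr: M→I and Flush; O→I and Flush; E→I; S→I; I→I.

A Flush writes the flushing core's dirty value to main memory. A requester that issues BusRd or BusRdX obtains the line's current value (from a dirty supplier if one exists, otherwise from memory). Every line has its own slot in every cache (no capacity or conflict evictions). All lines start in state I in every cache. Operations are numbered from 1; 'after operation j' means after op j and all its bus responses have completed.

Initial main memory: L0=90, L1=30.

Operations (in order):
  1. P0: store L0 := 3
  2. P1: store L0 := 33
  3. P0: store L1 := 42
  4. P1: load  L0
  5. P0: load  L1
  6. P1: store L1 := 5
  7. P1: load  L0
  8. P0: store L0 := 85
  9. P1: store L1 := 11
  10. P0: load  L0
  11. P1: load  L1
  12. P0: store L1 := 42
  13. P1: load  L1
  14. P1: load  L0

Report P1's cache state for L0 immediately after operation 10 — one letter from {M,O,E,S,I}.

[1] P0: store L0 := 3 | P0:M(3), P1:I | bus: BusRdX
[2] P1: store L0 := 33 | P0:I, P1:M(33) | bus: BusRdX,Flush
[3] P0: store L1 := 42 | P0:M(42), P1:I | bus: BusRdX
[4] P1: load  L0 | P0:I, P1:M(33) | bus: none
[5] P0: load  L1 | P0:M(42), P1:I | bus: none
[6] P1: store L1 := 5 | P0:I, P1:M(5) | bus: BusRdX,Flush
[7] P1: load  L0 | P0:I, P1:M(33) | bus: none
[8] P0: store L0 := 85 | P0:M(85), P1:I | bus: BusRdX,Flush
[9] P1: store L1 := 11 | P0:I, P1:M(11) | bus: none
[10] P0: load  L0 | P0:M(85), P1:I | bus: none
[11] P1: load  L1 | P0:I, P1:M(11) | bus: none
[12] P0: store L1 := 42 | P0:M(42), P1:I | bus: BusRdX,Flush
[13] P1: load  L1 | P0:O(42), P1:S(42) | bus: BusRd
[14] P1: load  L0 | P0:O(85), P1:S(85) | bus: BusRd

state = I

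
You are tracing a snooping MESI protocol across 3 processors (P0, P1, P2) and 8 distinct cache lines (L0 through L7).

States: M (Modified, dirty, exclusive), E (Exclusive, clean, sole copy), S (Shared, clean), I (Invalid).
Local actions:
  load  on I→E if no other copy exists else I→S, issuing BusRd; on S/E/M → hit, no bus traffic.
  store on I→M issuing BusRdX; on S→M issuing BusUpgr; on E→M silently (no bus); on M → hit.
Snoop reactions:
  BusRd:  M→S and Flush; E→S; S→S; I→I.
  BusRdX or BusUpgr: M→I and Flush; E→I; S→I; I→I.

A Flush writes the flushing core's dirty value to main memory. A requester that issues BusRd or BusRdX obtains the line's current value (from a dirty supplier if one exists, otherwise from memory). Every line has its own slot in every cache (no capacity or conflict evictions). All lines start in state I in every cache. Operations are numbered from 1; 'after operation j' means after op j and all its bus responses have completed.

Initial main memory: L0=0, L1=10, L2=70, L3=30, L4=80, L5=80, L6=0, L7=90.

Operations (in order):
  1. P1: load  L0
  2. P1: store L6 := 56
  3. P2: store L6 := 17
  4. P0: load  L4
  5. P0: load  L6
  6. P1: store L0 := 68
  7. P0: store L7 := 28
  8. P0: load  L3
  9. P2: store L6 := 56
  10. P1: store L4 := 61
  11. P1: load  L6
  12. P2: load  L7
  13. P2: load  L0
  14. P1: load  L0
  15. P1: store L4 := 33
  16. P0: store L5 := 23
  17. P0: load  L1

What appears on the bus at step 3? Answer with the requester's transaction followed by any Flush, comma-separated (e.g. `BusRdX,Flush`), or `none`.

bus = BusRdX,Flush

  op1 P1: load  L0 → I/E/I on L0; bus BusRd; mem=0
  op2 P1: store L6 := 56 → I/M/I on L6; bus BusRdX; mem=0
  op3 P2: store L6 := 17 → I/I/M on L6; bus BusRdX Flush; mem=56
  op4 P0: load  L4 → E/I/I on L4; bus BusRd; mem=80
  op5 P0: load  L6 → S/I/S on L6; bus BusRd Flush; mem=17
  op6 P1: store L0 := 68 → I/M/I on L0; bus (none); mem=0
  op7 P0: store L7 := 28 → M/I/I on L7; bus BusRdX; mem=90
  op8 P0: load  L3 → E/I/I on L3; bus BusRd; mem=30
  op9 P2: store L6 := 56 → I/I/M on L6; bus BusUpgr; mem=17
  op10 P1: store L4 := 61 → I/M/I on L4; bus BusRdX; mem=80
  op11 P1: load  L6 → I/S/S on L6; bus BusRd Flush; mem=56
  op12 P2: load  L7 → S/I/S on L7; bus BusRd Flush; mem=28
  op13 P2: load  L0 → I/S/S on L0; bus BusRd Flush; mem=68
  op14 P1: load  L0 → I/S/S on L0; bus (none); mem=68
  op15 P1: store L4 := 33 → I/M/I on L4; bus (none); mem=80
  op16 P0: store L5 := 23 → M/I/I on L5; bus BusRdX; mem=80
  op17 P0: load  L1 → E/I/I on L1; bus BusRd; mem=10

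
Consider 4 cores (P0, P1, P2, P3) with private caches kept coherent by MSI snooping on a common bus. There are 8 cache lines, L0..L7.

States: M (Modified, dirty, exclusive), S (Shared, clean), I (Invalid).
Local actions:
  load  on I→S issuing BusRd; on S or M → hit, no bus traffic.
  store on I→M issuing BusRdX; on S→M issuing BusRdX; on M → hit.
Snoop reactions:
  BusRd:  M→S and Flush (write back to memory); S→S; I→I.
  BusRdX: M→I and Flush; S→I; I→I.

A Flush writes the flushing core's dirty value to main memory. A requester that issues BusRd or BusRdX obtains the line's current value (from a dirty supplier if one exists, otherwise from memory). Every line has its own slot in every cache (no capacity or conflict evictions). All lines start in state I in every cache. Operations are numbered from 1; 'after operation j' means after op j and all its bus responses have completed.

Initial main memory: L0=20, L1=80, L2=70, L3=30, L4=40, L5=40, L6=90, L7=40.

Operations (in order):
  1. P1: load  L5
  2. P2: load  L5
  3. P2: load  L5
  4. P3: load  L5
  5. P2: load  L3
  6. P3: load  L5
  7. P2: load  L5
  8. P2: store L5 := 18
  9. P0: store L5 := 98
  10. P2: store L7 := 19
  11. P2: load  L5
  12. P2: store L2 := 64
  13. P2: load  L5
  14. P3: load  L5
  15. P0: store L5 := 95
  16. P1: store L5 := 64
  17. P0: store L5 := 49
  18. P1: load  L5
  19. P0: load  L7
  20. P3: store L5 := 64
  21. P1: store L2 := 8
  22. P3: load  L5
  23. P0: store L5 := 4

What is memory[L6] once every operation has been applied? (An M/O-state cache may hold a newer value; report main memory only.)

memory[L6] = 90

step 1: P1: load  L5  ⟶  ISII  (L5)  txn=BusRd  M[L5]=40
step 2: P2: load  L5  ⟶  ISSI  (L5)  txn=BusRd  M[L5]=40
step 3: P2: load  L5  ⟶  ISSI  (L5)  txn=∅  M[L5]=40
step 4: P3: load  L5  ⟶  ISSS  (L5)  txn=BusRd  M[L5]=40
step 5: P2: load  L3  ⟶  IISI  (L3)  txn=BusRd  M[L3]=30
step 6: P3: load  L5  ⟶  ISSS  (L5)  txn=∅  M[L5]=40
step 7: P2: load  L5  ⟶  ISSS  (L5)  txn=∅  M[L5]=40
step 8: P2: store L5 := 18  ⟶  IIMI  (L5)  txn=BusRdX  M[L5]=40
step 9: P0: store L5 := 98  ⟶  MIII  (L5)  txn=BusRdX+Flush  M[L5]=18
step 10: P2: store L7 := 19  ⟶  IIMI  (L7)  txn=BusRdX  M[L7]=40
step 11: P2: load  L5  ⟶  SISI  (L5)  txn=BusRd+Flush  M[L5]=98
step 12: P2: store L2 := 64  ⟶  IIMI  (L2)  txn=BusRdX  M[L2]=70
step 13: P2: load  L5  ⟶  SISI  (L5)  txn=∅  M[L5]=98
step 14: P3: load  L5  ⟶  SISS  (L5)  txn=BusRd  M[L5]=98
step 15: P0: store L5 := 95  ⟶  MIII  (L5)  txn=BusRdX  M[L5]=98
step 16: P1: store L5 := 64  ⟶  IMII  (L5)  txn=BusRdX+Flush  M[L5]=95
step 17: P0: store L5 := 49  ⟶  MIII  (L5)  txn=BusRdX+Flush  M[L5]=64
step 18: P1: load  L5  ⟶  SSII  (L5)  txn=BusRd+Flush  M[L5]=49
step 19: P0: load  L7  ⟶  SISI  (L7)  txn=BusRd+Flush  M[L7]=19
step 20: P3: store L5 := 64  ⟶  IIIM  (L5)  txn=BusRdX  M[L5]=49
step 21: P1: store L2 := 8  ⟶  IMII  (L2)  txn=BusRdX+Flush  M[L2]=64
step 22: P3: load  L5  ⟶  IIIM  (L5)  txn=∅  M[L5]=49
step 23: P0: store L5 := 4  ⟶  MIII  (L5)  txn=BusRdX+Flush  M[L5]=64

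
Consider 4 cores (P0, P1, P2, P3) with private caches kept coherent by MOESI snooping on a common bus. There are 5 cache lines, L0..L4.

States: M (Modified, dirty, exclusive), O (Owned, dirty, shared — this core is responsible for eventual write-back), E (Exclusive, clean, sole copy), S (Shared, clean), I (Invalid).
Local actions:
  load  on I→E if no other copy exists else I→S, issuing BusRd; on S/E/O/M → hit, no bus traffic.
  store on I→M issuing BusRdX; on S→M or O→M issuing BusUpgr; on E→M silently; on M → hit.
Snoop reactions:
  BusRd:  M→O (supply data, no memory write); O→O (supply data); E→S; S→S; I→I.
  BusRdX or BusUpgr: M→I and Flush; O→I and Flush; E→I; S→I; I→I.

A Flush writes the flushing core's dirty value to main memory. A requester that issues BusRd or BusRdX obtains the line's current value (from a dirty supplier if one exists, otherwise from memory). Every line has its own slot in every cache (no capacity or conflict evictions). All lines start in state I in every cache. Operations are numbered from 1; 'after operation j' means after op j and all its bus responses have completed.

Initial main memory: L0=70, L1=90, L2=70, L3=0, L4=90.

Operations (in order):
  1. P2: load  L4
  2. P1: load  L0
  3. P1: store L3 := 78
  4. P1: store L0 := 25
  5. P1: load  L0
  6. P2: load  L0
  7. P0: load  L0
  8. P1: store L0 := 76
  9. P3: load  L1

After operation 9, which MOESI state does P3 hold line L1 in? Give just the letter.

state = E

step 1: P2: load  L4  ⟶  IIEI  (L4)  txn=BusRd  M[L4]=90
step 2: P1: load  L0  ⟶  IEII  (L0)  txn=BusRd  M[L0]=70
step 3: P1: store L3 := 78  ⟶  IMII  (L3)  txn=BusRdX  M[L3]=0
step 4: P1: store L0 := 25  ⟶  IMII  (L0)  txn=∅  M[L0]=70
step 5: P1: load  L0  ⟶  IMII  (L0)  txn=∅  M[L0]=70
step 6: P2: load  L0  ⟶  IOSI  (L0)  txn=BusRd  M[L0]=70
step 7: P0: load  L0  ⟶  SOSI  (L0)  txn=BusRd  M[L0]=70
step 8: P1: store L0 := 76  ⟶  IMII  (L0)  txn=BusUpgr  M[L0]=70
step 9: P3: load  L1  ⟶  IIIE  (L1)  txn=BusRd  M[L1]=90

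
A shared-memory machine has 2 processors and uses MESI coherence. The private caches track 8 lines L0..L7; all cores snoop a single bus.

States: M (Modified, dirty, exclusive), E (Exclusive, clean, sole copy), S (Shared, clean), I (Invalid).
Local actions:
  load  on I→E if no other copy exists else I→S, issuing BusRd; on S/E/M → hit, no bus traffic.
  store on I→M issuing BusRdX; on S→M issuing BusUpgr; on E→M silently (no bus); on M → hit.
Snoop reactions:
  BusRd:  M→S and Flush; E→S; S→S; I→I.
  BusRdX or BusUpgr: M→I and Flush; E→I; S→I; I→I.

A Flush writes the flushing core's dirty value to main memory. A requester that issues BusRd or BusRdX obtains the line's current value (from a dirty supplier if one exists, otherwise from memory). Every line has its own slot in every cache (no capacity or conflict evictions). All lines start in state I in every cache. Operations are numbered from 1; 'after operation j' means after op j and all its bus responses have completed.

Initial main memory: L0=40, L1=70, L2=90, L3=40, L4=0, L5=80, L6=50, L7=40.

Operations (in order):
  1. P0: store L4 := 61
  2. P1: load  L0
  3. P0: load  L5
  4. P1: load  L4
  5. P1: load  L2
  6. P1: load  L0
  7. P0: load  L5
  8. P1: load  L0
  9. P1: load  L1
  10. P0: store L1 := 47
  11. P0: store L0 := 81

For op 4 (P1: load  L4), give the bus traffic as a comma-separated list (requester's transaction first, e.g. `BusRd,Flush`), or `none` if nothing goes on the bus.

[1] P0: store L4 := 61 | P0:M(61), P1:I | bus: BusRdX
[2] P1: load  L0 | P0:I, P1:E(40) | bus: BusRd
[3] P0: load  L5 | P0:E(80), P1:I | bus: BusRd
[4] P1: load  L4 | P0:S(61), P1:S(61) | bus: BusRd,Flush
[5] P1: load  L2 | P0:I, P1:E(90) | bus: BusRd
[6] P1: load  L0 | P0:I, P1:E(40) | bus: none
[7] P0: load  L5 | P0:E(80), P1:I | bus: none
[8] P1: load  L0 | P0:I, P1:E(40) | bus: none
[9] P1: load  L1 | P0:I, P1:E(70) | bus: BusRd
[10] P0: store L1 := 47 | P0:M(47), P1:I | bus: BusRdX
[11] P0: store L0 := 81 | P0:M(81), P1:I | bus: BusRdX

bus = BusRd,Flush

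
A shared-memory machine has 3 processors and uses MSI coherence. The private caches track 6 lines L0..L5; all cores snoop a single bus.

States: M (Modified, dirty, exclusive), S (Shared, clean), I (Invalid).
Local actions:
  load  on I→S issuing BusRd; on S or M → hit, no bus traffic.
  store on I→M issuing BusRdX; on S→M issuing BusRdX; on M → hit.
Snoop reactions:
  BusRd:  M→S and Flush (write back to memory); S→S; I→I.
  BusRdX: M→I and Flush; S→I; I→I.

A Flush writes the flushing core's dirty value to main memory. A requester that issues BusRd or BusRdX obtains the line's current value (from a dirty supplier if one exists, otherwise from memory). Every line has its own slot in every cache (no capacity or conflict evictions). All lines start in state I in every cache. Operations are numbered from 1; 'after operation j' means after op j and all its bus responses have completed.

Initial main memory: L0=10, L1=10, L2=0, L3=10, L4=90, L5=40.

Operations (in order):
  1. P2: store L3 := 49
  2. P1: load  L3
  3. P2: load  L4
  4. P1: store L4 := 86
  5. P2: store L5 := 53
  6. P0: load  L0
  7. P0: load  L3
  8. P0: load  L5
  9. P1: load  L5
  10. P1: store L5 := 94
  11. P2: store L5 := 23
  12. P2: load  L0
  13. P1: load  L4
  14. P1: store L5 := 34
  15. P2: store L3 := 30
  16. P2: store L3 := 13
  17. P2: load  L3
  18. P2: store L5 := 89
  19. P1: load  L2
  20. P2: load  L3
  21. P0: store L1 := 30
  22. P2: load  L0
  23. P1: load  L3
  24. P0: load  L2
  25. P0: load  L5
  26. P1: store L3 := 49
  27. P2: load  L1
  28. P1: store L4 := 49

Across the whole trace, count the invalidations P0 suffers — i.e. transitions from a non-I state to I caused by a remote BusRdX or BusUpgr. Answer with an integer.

1. P2: store L3 := 49  bus=[BusRdX]  L3: P0=I P1=I P2=M  mem[L3]=10
2. P1: load  L3  bus=[BusRd,Flush]  L3: P0=I P1=S P2=S  mem[L3]=49
3. P2: load  L4  bus=[BusRd]  L4: P0=I P1=I P2=S  mem[L4]=90
4. P1: store L4 := 86  bus=[BusRdX]  L4: P0=I P1=M P2=I  mem[L4]=90
5. P2: store L5 := 53  bus=[BusRdX]  L5: P0=I P1=I P2=M  mem[L5]=40
6. P0: load  L0  bus=[BusRd]  L0: P0=S P1=I P2=I  mem[L0]=10
7. P0: load  L3  bus=[BusRd]  L3: P0=S P1=S P2=S  mem[L3]=49
8. P0: load  L5  bus=[BusRd,Flush]  L5: P0=S P1=I P2=S  mem[L5]=53
9. P1: load  L5  bus=[BusRd]  L5: P0=S P1=S P2=S  mem[L5]=53
10. P1: store L5 := 94  bus=[BusRdX]  L5: P0=I P1=M P2=I  mem[L5]=53
11. P2: store L5 := 23  bus=[BusRdX,Flush]  L5: P0=I P1=I P2=M  mem[L5]=94
12. P2: load  L0  bus=[BusRd]  L0: P0=S P1=I P2=S  mem[L0]=10
13. P1: load  L4  bus=[-]  L4: P0=I P1=M P2=I  mem[L4]=90
14. P1: store L5 := 34  bus=[BusRdX,Flush]  L5: P0=I P1=M P2=I  mem[L5]=23
15. P2: store L3 := 30  bus=[BusRdX]  L3: P0=I P1=I P2=M  mem[L3]=49
16. P2: store L3 := 13  bus=[-]  L3: P0=I P1=I P2=M  mem[L3]=49
17. P2: load  L3  bus=[-]  L3: P0=I P1=I P2=M  mem[L3]=49
18. P2: store L5 := 89  bus=[BusRdX,Flush]  L5: P0=I P1=I P2=M  mem[L5]=34
19. P1: load  L2  bus=[BusRd]  L2: P0=I P1=S P2=I  mem[L2]=0
20. P2: load  L3  bus=[-]  L3: P0=I P1=I P2=M  mem[L3]=49
21. P0: store L1 := 30  bus=[BusRdX]  L1: P0=M P1=I P2=I  mem[L1]=10
22. P2: load  L0  bus=[-]  L0: P0=S P1=I P2=S  mem[L0]=10
23. P1: load  L3  bus=[BusRd,Flush]  L3: P0=I P1=S P2=S  mem[L3]=13
24. P0: load  L2  bus=[BusRd]  L2: P0=S P1=S P2=I  mem[L2]=0
25. P0: load  L5  bus=[BusRd,Flush]  L5: P0=S P1=I P2=S  mem[L5]=89
26. P1: store L3 := 49  bus=[BusRdX]  L3: P0=I P1=M P2=I  mem[L3]=13
27. P2: load  L1  bus=[BusRd,Flush]  L1: P0=S P1=I P2=S  mem[L1]=30
28. P1: store L4 := 49  bus=[-]  L4: P0=I P1=M P2=I  mem[L4]=90

invalidations = 2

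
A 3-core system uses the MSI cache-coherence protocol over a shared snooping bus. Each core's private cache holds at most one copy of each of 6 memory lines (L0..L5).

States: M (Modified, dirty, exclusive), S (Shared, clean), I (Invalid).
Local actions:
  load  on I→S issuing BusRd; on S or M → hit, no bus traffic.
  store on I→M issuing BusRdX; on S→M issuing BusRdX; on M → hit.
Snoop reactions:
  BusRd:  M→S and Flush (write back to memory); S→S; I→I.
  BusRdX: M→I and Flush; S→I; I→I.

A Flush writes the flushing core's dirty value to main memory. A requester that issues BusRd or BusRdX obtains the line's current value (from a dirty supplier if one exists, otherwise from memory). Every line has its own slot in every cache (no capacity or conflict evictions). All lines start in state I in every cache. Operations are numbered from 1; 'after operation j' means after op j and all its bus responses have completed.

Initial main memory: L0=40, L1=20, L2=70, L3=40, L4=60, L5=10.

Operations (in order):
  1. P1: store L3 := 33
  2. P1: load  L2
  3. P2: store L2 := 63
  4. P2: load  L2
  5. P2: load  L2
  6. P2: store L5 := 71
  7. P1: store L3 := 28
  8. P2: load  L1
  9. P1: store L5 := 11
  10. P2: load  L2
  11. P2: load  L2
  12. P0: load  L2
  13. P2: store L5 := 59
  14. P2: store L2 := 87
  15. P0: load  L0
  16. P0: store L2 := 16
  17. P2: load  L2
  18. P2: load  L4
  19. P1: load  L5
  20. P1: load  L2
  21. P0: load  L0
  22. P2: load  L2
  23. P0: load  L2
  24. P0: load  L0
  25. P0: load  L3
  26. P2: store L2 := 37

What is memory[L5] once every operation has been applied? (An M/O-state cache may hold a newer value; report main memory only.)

memory[L5] = 59

  op1 P1: store L3 := 33 → I/M/I on L3; bus BusRdX; mem=40
  op2 P1: load  L2 → I/S/I on L2; bus BusRd; mem=70
  op3 P2: store L2 := 63 → I/I/M on L2; bus BusRdX; mem=70
  op4 P2: load  L2 → I/I/M on L2; bus (none); mem=70
  op5 P2: load  L2 → I/I/M on L2; bus (none); mem=70
  op6 P2: store L5 := 71 → I/I/M on L5; bus BusRdX; mem=10
  op7 P1: store L3 := 28 → I/M/I on L3; bus (none); mem=40
  op8 P2: load  L1 → I/I/S on L1; bus BusRd; mem=20
  op9 P1: store L5 := 11 → I/M/I on L5; bus BusRdX Flush; mem=71
  op10 P2: load  L2 → I/I/M on L2; bus (none); mem=70
  op11 P2: load  L2 → I/I/M on L2; bus (none); mem=70
  op12 P0: load  L2 → S/I/S on L2; bus BusRd Flush; mem=63
  op13 P2: store L5 := 59 → I/I/M on L5; bus BusRdX Flush; mem=11
  op14 P2: store L2 := 87 → I/I/M on L2; bus BusRdX; mem=63
  op15 P0: load  L0 → S/I/I on L0; bus BusRd; mem=40
  op16 P0: store L2 := 16 → M/I/I on L2; bus BusRdX Flush; mem=87
  op17 P2: load  L2 → S/I/S on L2; bus BusRd Flush; mem=16
  op18 P2: load  L4 → I/I/S on L4; bus BusRd; mem=60
  op19 P1: load  L5 → I/S/S on L5; bus BusRd Flush; mem=59
  op20 P1: load  L2 → S/S/S on L2; bus BusRd; mem=16
  op21 P0: load  L0 → S/I/I on L0; bus (none); mem=40
  op22 P2: load  L2 → S/S/S on L2; bus (none); mem=16
  op23 P0: load  L2 → S/S/S on L2; bus (none); mem=16
  op24 P0: load  L0 → S/I/I on L0; bus (none); mem=40
  op25 P0: load  L3 → S/S/I on L3; bus BusRd Flush; mem=28
  op26 P2: store L2 := 37 → I/I/M on L2; bus BusRdX; mem=16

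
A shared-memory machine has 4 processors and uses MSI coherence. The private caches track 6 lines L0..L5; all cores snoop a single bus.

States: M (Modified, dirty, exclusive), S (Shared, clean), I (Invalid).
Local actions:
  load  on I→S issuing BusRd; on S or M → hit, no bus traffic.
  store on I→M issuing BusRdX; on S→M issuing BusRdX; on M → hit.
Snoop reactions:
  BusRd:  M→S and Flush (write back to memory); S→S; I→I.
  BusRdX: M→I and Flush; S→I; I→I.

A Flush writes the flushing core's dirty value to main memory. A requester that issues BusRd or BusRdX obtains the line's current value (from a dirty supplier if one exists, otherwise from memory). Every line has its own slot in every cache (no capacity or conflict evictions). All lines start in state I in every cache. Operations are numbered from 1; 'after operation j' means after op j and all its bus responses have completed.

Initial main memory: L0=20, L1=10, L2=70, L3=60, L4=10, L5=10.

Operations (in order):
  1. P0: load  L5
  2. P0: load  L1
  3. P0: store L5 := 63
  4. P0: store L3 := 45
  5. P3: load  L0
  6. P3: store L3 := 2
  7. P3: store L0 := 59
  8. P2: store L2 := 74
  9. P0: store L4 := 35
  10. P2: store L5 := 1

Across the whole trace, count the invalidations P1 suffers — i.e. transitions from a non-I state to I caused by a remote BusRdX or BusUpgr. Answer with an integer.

invalidations = 0

1. P0: load  L5  bus=[BusRd]  L5: P0=S P1=I P2=I P3=I  mem[L5]=10
2. P0: load  L1  bus=[BusRd]  L1: P0=S P1=I P2=I P3=I  mem[L1]=10
3. P0: store L5 := 63  bus=[BusRdX]  L5: P0=M P1=I P2=I P3=I  mem[L5]=10
4. P0: store L3 := 45  bus=[BusRdX]  L3: P0=M P1=I P2=I P3=I  mem[L3]=60
5. P3: load  L0  bus=[BusRd]  L0: P0=I P1=I P2=I P3=S  mem[L0]=20
6. P3: store L3 := 2  bus=[BusRdX,Flush]  L3: P0=I P1=I P2=I P3=M  mem[L3]=45
7. P3: store L0 := 59  bus=[BusRdX]  L0: P0=I P1=I P2=I P3=M  mem[L0]=20
8. P2: store L2 := 74  bus=[BusRdX]  L2: P0=I P1=I P2=M P3=I  mem[L2]=70
9. P0: store L4 := 35  bus=[BusRdX]  L4: P0=M P1=I P2=I P3=I  mem[L4]=10
10. P2: store L5 := 1  bus=[BusRdX,Flush]  L5: P0=I P1=I P2=M P3=I  mem[L5]=63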